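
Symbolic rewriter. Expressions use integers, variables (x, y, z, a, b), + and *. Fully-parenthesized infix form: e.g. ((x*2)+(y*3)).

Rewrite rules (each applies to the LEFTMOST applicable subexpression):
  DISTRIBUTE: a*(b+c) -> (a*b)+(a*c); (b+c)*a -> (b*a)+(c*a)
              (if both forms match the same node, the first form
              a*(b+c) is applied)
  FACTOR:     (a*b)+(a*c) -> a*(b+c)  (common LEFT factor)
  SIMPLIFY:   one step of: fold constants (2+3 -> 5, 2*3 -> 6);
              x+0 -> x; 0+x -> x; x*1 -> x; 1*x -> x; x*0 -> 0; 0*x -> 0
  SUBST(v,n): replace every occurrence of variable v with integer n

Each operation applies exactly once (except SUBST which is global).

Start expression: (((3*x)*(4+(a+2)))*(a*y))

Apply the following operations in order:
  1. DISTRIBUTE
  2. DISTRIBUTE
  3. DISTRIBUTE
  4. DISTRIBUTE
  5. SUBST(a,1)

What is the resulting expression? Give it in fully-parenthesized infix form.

Start: (((3*x)*(4+(a+2)))*(a*y))
Apply DISTRIBUTE at L (target: ((3*x)*(4+(a+2)))): (((3*x)*(4+(a+2)))*(a*y)) -> ((((3*x)*4)+((3*x)*(a+2)))*(a*y))
Apply DISTRIBUTE at root (target: ((((3*x)*4)+((3*x)*(a+2)))*(a*y))): ((((3*x)*4)+((3*x)*(a+2)))*(a*y)) -> ((((3*x)*4)*(a*y))+(((3*x)*(a+2))*(a*y)))
Apply DISTRIBUTE at RL (target: ((3*x)*(a+2))): ((((3*x)*4)*(a*y))+(((3*x)*(a+2))*(a*y))) -> ((((3*x)*4)*(a*y))+((((3*x)*a)+((3*x)*2))*(a*y)))
Apply DISTRIBUTE at R (target: ((((3*x)*a)+((3*x)*2))*(a*y))): ((((3*x)*4)*(a*y))+((((3*x)*a)+((3*x)*2))*(a*y))) -> ((((3*x)*4)*(a*y))+((((3*x)*a)*(a*y))+(((3*x)*2)*(a*y))))
Apply SUBST(a,1): ((((3*x)*4)*(a*y))+((((3*x)*a)*(a*y))+(((3*x)*2)*(a*y)))) -> ((((3*x)*4)*(1*y))+((((3*x)*1)*(1*y))+(((3*x)*2)*(1*y))))

Answer: ((((3*x)*4)*(1*y))+((((3*x)*1)*(1*y))+(((3*x)*2)*(1*y))))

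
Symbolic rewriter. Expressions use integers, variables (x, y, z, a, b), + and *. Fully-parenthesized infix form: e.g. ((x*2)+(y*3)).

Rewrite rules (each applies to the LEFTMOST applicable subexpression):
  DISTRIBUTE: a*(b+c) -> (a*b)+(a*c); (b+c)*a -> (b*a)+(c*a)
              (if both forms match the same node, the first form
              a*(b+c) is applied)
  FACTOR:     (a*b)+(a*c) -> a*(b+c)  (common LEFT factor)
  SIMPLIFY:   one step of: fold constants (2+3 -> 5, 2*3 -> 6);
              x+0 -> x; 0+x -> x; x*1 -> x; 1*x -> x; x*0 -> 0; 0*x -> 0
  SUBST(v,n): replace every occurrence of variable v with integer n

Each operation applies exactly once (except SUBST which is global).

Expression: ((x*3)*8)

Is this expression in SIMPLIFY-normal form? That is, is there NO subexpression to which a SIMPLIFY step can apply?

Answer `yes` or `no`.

Answer: yes

Derivation:
Expression: ((x*3)*8)
Scanning for simplifiable subexpressions (pre-order)...
  at root: ((x*3)*8) (not simplifiable)
  at L: (x*3) (not simplifiable)
Result: no simplifiable subexpression found -> normal form.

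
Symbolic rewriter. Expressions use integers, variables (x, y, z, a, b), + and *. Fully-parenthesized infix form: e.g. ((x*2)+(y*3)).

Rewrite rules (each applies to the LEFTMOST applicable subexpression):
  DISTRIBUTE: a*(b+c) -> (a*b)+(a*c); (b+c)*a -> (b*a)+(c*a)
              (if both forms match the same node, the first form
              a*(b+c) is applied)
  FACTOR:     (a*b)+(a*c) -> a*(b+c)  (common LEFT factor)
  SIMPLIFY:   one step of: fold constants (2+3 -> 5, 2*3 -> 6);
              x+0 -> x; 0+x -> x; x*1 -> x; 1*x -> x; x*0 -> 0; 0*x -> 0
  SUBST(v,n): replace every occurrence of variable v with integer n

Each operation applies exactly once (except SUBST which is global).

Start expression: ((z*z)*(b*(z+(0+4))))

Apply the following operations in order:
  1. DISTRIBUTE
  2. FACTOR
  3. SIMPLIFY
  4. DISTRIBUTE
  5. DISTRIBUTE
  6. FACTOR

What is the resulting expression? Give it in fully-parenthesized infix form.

Start: ((z*z)*(b*(z+(0+4))))
Apply DISTRIBUTE at R (target: (b*(z+(0+4)))): ((z*z)*(b*(z+(0+4)))) -> ((z*z)*((b*z)+(b*(0+4))))
Apply FACTOR at R (target: ((b*z)+(b*(0+4)))): ((z*z)*((b*z)+(b*(0+4)))) -> ((z*z)*(b*(z+(0+4))))
Apply SIMPLIFY at RRR (target: (0+4)): ((z*z)*(b*(z+(0+4)))) -> ((z*z)*(b*(z+4)))
Apply DISTRIBUTE at R (target: (b*(z+4))): ((z*z)*(b*(z+4))) -> ((z*z)*((b*z)+(b*4)))
Apply DISTRIBUTE at root (target: ((z*z)*((b*z)+(b*4)))): ((z*z)*((b*z)+(b*4))) -> (((z*z)*(b*z))+((z*z)*(b*4)))
Apply FACTOR at root (target: (((z*z)*(b*z))+((z*z)*(b*4)))): (((z*z)*(b*z))+((z*z)*(b*4))) -> ((z*z)*((b*z)+(b*4)))

Answer: ((z*z)*((b*z)+(b*4)))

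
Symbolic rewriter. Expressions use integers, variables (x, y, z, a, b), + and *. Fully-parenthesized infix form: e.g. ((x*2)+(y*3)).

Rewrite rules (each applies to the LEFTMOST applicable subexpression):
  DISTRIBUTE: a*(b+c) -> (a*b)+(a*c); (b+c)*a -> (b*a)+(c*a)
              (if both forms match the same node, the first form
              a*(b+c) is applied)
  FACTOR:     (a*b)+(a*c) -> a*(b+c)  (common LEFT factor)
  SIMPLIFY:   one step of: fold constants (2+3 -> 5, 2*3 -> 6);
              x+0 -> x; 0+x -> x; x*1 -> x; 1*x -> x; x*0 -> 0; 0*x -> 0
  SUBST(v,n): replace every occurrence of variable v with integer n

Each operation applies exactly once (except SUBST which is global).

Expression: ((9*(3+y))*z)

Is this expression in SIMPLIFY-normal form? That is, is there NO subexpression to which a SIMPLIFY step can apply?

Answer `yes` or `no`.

Expression: ((9*(3+y))*z)
Scanning for simplifiable subexpressions (pre-order)...
  at root: ((9*(3+y))*z) (not simplifiable)
  at L: (9*(3+y)) (not simplifiable)
  at LR: (3+y) (not simplifiable)
Result: no simplifiable subexpression found -> normal form.

Answer: yes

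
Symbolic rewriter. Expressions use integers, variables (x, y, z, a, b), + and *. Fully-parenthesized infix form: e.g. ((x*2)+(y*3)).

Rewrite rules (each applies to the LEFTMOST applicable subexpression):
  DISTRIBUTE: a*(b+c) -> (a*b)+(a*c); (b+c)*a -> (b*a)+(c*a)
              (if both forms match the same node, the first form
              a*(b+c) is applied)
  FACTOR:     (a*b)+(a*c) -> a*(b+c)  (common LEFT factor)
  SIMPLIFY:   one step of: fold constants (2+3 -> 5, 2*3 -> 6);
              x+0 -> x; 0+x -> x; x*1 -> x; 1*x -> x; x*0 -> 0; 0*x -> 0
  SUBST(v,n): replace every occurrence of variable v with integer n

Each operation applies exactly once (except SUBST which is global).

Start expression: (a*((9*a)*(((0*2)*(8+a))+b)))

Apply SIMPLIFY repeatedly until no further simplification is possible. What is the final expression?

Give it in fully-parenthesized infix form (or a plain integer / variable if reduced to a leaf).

Answer: (a*((9*a)*b))

Derivation:
Start: (a*((9*a)*(((0*2)*(8+a))+b)))
Step 1: at RRLL: (0*2) -> 0; overall: (a*((9*a)*(((0*2)*(8+a))+b))) -> (a*((9*a)*((0*(8+a))+b)))
Step 2: at RRL: (0*(8+a)) -> 0; overall: (a*((9*a)*((0*(8+a))+b))) -> (a*((9*a)*(0+b)))
Step 3: at RR: (0+b) -> b; overall: (a*((9*a)*(0+b))) -> (a*((9*a)*b))
Fixed point: (a*((9*a)*b))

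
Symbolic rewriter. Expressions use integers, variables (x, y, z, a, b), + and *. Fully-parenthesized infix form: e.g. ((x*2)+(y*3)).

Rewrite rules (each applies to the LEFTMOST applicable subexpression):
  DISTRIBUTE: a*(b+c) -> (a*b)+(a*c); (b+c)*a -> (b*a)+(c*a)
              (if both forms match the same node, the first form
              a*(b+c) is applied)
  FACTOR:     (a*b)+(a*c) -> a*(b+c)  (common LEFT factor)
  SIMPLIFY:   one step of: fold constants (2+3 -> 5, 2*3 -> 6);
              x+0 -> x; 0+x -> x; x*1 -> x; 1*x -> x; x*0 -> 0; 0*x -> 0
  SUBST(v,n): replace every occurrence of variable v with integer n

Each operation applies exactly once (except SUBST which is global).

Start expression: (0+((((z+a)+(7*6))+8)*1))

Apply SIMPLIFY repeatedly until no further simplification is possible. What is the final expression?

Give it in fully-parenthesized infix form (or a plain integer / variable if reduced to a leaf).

Start: (0+((((z+a)+(7*6))+8)*1))
Step 1: at root: (0+((((z+a)+(7*6))+8)*1)) -> ((((z+a)+(7*6))+8)*1); overall: (0+((((z+a)+(7*6))+8)*1)) -> ((((z+a)+(7*6))+8)*1)
Step 2: at root: ((((z+a)+(7*6))+8)*1) -> (((z+a)+(7*6))+8); overall: ((((z+a)+(7*6))+8)*1) -> (((z+a)+(7*6))+8)
Step 3: at LR: (7*6) -> 42; overall: (((z+a)+(7*6))+8) -> (((z+a)+42)+8)
Fixed point: (((z+a)+42)+8)

Answer: (((z+a)+42)+8)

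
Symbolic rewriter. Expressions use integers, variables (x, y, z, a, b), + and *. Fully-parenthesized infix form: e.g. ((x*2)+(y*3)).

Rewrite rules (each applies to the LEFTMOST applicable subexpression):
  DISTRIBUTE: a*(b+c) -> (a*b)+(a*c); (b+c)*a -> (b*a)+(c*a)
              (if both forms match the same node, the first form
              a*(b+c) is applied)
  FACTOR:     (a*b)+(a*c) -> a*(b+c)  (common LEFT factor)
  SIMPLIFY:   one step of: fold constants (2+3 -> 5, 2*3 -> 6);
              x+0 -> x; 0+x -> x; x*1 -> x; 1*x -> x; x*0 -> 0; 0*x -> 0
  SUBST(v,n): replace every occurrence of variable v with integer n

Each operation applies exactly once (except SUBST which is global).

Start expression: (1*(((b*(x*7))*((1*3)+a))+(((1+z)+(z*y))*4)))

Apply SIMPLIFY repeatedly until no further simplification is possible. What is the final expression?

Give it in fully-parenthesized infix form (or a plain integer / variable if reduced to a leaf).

Start: (1*(((b*(x*7))*((1*3)+a))+(((1+z)+(z*y))*4)))
Step 1: at root: (1*(((b*(x*7))*((1*3)+a))+(((1+z)+(z*y))*4))) -> (((b*(x*7))*((1*3)+a))+(((1+z)+(z*y))*4)); overall: (1*(((b*(x*7))*((1*3)+a))+(((1+z)+(z*y))*4))) -> (((b*(x*7))*((1*3)+a))+(((1+z)+(z*y))*4))
Step 2: at LRL: (1*3) -> 3; overall: (((b*(x*7))*((1*3)+a))+(((1+z)+(z*y))*4)) -> (((b*(x*7))*(3+a))+(((1+z)+(z*y))*4))
Fixed point: (((b*(x*7))*(3+a))+(((1+z)+(z*y))*4))

Answer: (((b*(x*7))*(3+a))+(((1+z)+(z*y))*4))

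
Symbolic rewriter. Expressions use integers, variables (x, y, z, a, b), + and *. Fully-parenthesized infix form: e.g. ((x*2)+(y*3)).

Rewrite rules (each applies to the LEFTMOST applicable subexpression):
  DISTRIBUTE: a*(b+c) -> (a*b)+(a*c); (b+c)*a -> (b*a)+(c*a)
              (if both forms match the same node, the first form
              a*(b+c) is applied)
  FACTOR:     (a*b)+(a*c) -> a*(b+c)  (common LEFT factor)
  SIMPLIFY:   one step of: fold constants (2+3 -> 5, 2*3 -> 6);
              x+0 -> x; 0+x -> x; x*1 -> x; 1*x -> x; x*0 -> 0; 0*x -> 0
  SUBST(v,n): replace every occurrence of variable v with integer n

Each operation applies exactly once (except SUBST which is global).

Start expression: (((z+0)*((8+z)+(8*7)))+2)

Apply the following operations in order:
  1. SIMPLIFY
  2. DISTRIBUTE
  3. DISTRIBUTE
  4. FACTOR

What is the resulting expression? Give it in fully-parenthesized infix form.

Start: (((z+0)*((8+z)+(8*7)))+2)
Apply SIMPLIFY at LL (target: (z+0)): (((z+0)*((8+z)+(8*7)))+2) -> ((z*((8+z)+(8*7)))+2)
Apply DISTRIBUTE at L (target: (z*((8+z)+(8*7)))): ((z*((8+z)+(8*7)))+2) -> (((z*(8+z))+(z*(8*7)))+2)
Apply DISTRIBUTE at LL (target: (z*(8+z))): (((z*(8+z))+(z*(8*7)))+2) -> ((((z*8)+(z*z))+(z*(8*7)))+2)
Apply FACTOR at LL (target: ((z*8)+(z*z))): ((((z*8)+(z*z))+(z*(8*7)))+2) -> (((z*(8+z))+(z*(8*7)))+2)

Answer: (((z*(8+z))+(z*(8*7)))+2)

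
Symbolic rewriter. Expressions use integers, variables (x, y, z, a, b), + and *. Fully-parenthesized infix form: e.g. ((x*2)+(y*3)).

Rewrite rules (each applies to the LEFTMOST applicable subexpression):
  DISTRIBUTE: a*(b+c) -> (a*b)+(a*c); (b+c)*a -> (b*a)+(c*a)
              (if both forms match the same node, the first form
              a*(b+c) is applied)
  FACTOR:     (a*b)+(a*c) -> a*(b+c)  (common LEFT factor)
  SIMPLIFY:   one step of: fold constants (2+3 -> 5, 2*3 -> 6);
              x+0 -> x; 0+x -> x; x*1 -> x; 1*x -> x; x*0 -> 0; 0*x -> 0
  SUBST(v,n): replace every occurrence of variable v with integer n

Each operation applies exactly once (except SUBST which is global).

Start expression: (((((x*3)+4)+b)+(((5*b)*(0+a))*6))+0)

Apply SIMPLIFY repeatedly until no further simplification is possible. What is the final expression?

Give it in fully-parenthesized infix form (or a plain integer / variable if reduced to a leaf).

Answer: ((((x*3)+4)+b)+(((5*b)*a)*6))

Derivation:
Start: (((((x*3)+4)+b)+(((5*b)*(0+a))*6))+0)
Step 1: at root: (((((x*3)+4)+b)+(((5*b)*(0+a))*6))+0) -> ((((x*3)+4)+b)+(((5*b)*(0+a))*6)); overall: (((((x*3)+4)+b)+(((5*b)*(0+a))*6))+0) -> ((((x*3)+4)+b)+(((5*b)*(0+a))*6))
Step 2: at RLR: (0+a) -> a; overall: ((((x*3)+4)+b)+(((5*b)*(0+a))*6)) -> ((((x*3)+4)+b)+(((5*b)*a)*6))
Fixed point: ((((x*3)+4)+b)+(((5*b)*a)*6))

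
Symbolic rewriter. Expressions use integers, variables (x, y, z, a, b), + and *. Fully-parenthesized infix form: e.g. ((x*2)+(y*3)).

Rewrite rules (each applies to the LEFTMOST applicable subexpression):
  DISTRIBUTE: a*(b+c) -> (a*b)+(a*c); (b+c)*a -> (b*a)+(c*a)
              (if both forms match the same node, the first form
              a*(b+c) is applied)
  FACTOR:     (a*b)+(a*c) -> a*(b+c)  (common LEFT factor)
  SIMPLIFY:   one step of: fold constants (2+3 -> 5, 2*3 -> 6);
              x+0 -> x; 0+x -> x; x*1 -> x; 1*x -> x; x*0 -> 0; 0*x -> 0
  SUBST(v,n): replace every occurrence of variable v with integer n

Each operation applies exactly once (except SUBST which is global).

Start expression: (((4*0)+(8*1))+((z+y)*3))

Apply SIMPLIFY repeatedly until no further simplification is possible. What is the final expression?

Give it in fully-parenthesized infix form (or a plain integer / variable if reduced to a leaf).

Answer: (8+((z+y)*3))

Derivation:
Start: (((4*0)+(8*1))+((z+y)*3))
Step 1: at LL: (4*0) -> 0; overall: (((4*0)+(8*1))+((z+y)*3)) -> ((0+(8*1))+((z+y)*3))
Step 2: at L: (0+(8*1)) -> (8*1); overall: ((0+(8*1))+((z+y)*3)) -> ((8*1)+((z+y)*3))
Step 3: at L: (8*1) -> 8; overall: ((8*1)+((z+y)*3)) -> (8+((z+y)*3))
Fixed point: (8+((z+y)*3))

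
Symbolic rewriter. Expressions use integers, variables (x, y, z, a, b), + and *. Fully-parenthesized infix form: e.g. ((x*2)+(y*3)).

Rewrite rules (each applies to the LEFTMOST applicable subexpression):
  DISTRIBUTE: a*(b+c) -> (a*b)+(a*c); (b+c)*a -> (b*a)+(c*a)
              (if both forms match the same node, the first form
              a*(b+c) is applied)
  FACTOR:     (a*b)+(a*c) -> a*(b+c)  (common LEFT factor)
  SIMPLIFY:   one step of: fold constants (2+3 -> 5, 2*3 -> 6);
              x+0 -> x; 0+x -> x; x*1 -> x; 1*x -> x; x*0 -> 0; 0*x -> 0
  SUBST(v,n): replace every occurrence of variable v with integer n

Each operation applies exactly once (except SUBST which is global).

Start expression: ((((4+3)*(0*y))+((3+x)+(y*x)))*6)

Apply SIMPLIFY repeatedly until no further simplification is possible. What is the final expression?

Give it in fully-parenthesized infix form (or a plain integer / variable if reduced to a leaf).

Start: ((((4+3)*(0*y))+((3+x)+(y*x)))*6)
Step 1: at LLL: (4+3) -> 7; overall: ((((4+3)*(0*y))+((3+x)+(y*x)))*6) -> (((7*(0*y))+((3+x)+(y*x)))*6)
Step 2: at LLR: (0*y) -> 0; overall: (((7*(0*y))+((3+x)+(y*x)))*6) -> (((7*0)+((3+x)+(y*x)))*6)
Step 3: at LL: (7*0) -> 0; overall: (((7*0)+((3+x)+(y*x)))*6) -> ((0+((3+x)+(y*x)))*6)
Step 4: at L: (0+((3+x)+(y*x))) -> ((3+x)+(y*x)); overall: ((0+((3+x)+(y*x)))*6) -> (((3+x)+(y*x))*6)
Fixed point: (((3+x)+(y*x))*6)

Answer: (((3+x)+(y*x))*6)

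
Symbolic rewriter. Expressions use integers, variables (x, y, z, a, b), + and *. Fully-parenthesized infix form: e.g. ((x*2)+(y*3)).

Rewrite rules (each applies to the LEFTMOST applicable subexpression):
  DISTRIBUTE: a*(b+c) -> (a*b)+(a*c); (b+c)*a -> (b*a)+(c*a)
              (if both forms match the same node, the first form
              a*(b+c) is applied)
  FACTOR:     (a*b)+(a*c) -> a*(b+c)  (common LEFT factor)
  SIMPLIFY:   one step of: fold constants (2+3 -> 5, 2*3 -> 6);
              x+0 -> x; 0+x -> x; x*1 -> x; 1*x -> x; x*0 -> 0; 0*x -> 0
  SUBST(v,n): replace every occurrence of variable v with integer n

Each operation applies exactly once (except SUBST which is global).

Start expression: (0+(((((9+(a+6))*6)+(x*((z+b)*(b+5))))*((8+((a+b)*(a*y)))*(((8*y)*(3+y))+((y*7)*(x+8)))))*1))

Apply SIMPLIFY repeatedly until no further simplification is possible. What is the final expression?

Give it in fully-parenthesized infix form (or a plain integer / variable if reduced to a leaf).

Answer: ((((9+(a+6))*6)+(x*((z+b)*(b+5))))*((8+((a+b)*(a*y)))*(((8*y)*(3+y))+((y*7)*(x+8)))))

Derivation:
Start: (0+(((((9+(a+6))*6)+(x*((z+b)*(b+5))))*((8+((a+b)*(a*y)))*(((8*y)*(3+y))+((y*7)*(x+8)))))*1))
Step 1: at root: (0+(((((9+(a+6))*6)+(x*((z+b)*(b+5))))*((8+((a+b)*(a*y)))*(((8*y)*(3+y))+((y*7)*(x+8)))))*1)) -> (((((9+(a+6))*6)+(x*((z+b)*(b+5))))*((8+((a+b)*(a*y)))*(((8*y)*(3+y))+((y*7)*(x+8)))))*1); overall: (0+(((((9+(a+6))*6)+(x*((z+b)*(b+5))))*((8+((a+b)*(a*y)))*(((8*y)*(3+y))+((y*7)*(x+8)))))*1)) -> (((((9+(a+6))*6)+(x*((z+b)*(b+5))))*((8+((a+b)*(a*y)))*(((8*y)*(3+y))+((y*7)*(x+8)))))*1)
Step 2: at root: (((((9+(a+6))*6)+(x*((z+b)*(b+5))))*((8+((a+b)*(a*y)))*(((8*y)*(3+y))+((y*7)*(x+8)))))*1) -> ((((9+(a+6))*6)+(x*((z+b)*(b+5))))*((8+((a+b)*(a*y)))*(((8*y)*(3+y))+((y*7)*(x+8))))); overall: (((((9+(a+6))*6)+(x*((z+b)*(b+5))))*((8+((a+b)*(a*y)))*(((8*y)*(3+y))+((y*7)*(x+8)))))*1) -> ((((9+(a+6))*6)+(x*((z+b)*(b+5))))*((8+((a+b)*(a*y)))*(((8*y)*(3+y))+((y*7)*(x+8)))))
Fixed point: ((((9+(a+6))*6)+(x*((z+b)*(b+5))))*((8+((a+b)*(a*y)))*(((8*y)*(3+y))+((y*7)*(x+8)))))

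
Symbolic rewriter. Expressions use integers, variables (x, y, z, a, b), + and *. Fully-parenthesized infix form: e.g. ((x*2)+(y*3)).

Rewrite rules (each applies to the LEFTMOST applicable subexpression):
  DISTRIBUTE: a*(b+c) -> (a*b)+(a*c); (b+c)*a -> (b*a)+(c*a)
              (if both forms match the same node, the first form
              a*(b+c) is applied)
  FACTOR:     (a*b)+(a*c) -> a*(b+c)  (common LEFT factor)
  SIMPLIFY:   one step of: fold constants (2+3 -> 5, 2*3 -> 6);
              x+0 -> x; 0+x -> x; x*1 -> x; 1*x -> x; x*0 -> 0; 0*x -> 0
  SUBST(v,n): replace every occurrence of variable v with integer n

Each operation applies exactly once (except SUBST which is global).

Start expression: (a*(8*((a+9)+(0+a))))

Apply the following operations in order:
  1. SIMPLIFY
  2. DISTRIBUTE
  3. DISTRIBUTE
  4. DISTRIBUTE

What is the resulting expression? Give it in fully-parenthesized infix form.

Start: (a*(8*((a+9)+(0+a))))
Apply SIMPLIFY at RRR (target: (0+a)): (a*(8*((a+9)+(0+a)))) -> (a*(8*((a+9)+a)))
Apply DISTRIBUTE at R (target: (8*((a+9)+a))): (a*(8*((a+9)+a))) -> (a*((8*(a+9))+(8*a)))
Apply DISTRIBUTE at root (target: (a*((8*(a+9))+(8*a)))): (a*((8*(a+9))+(8*a))) -> ((a*(8*(a+9)))+(a*(8*a)))
Apply DISTRIBUTE at LR (target: (8*(a+9))): ((a*(8*(a+9)))+(a*(8*a))) -> ((a*((8*a)+(8*9)))+(a*(8*a)))

Answer: ((a*((8*a)+(8*9)))+(a*(8*a)))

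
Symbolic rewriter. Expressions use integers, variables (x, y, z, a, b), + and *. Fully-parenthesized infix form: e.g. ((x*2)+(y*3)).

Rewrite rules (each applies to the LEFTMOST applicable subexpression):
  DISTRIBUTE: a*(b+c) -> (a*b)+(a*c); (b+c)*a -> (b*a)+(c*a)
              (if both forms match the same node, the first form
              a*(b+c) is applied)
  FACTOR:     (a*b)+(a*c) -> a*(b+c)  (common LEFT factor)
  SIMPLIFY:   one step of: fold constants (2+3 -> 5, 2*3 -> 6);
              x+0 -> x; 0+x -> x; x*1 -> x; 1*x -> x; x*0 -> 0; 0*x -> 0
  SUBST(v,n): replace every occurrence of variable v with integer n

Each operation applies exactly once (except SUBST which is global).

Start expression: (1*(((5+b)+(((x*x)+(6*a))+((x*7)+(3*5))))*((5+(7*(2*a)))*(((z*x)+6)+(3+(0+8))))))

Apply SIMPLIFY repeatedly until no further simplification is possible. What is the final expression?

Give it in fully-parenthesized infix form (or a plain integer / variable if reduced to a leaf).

Answer: (((5+b)+(((x*x)+(6*a))+((x*7)+15)))*((5+(7*(2*a)))*(((z*x)+6)+11)))

Derivation:
Start: (1*(((5+b)+(((x*x)+(6*a))+((x*7)+(3*5))))*((5+(7*(2*a)))*(((z*x)+6)+(3+(0+8))))))
Step 1: at root: (1*(((5+b)+(((x*x)+(6*a))+((x*7)+(3*5))))*((5+(7*(2*a)))*(((z*x)+6)+(3+(0+8)))))) -> (((5+b)+(((x*x)+(6*a))+((x*7)+(3*5))))*((5+(7*(2*a)))*(((z*x)+6)+(3+(0+8))))); overall: (1*(((5+b)+(((x*x)+(6*a))+((x*7)+(3*5))))*((5+(7*(2*a)))*(((z*x)+6)+(3+(0+8)))))) -> (((5+b)+(((x*x)+(6*a))+((x*7)+(3*5))))*((5+(7*(2*a)))*(((z*x)+6)+(3+(0+8)))))
Step 2: at LRRR: (3*5) -> 15; overall: (((5+b)+(((x*x)+(6*a))+((x*7)+(3*5))))*((5+(7*(2*a)))*(((z*x)+6)+(3+(0+8))))) -> (((5+b)+(((x*x)+(6*a))+((x*7)+15)))*((5+(7*(2*a)))*(((z*x)+6)+(3+(0+8)))))
Step 3: at RRRR: (0+8) -> 8; overall: (((5+b)+(((x*x)+(6*a))+((x*7)+15)))*((5+(7*(2*a)))*(((z*x)+6)+(3+(0+8))))) -> (((5+b)+(((x*x)+(6*a))+((x*7)+15)))*((5+(7*(2*a)))*(((z*x)+6)+(3+8))))
Step 4: at RRR: (3+8) -> 11; overall: (((5+b)+(((x*x)+(6*a))+((x*7)+15)))*((5+(7*(2*a)))*(((z*x)+6)+(3+8)))) -> (((5+b)+(((x*x)+(6*a))+((x*7)+15)))*((5+(7*(2*a)))*(((z*x)+6)+11)))
Fixed point: (((5+b)+(((x*x)+(6*a))+((x*7)+15)))*((5+(7*(2*a)))*(((z*x)+6)+11)))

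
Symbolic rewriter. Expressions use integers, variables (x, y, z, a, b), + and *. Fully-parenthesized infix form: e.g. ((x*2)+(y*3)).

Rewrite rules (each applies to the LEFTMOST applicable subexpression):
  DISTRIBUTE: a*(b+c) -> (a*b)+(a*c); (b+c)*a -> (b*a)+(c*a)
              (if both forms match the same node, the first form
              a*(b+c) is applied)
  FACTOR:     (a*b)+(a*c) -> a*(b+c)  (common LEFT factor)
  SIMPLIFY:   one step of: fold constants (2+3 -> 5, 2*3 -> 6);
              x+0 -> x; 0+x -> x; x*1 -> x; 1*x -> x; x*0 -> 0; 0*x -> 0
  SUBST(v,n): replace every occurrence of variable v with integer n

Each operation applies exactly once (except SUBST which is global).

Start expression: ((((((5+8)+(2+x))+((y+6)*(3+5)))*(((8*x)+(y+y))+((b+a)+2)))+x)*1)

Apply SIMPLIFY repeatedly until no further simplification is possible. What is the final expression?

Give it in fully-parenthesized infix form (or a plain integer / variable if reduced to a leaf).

Answer: ((((13+(2+x))+((y+6)*8))*(((8*x)+(y+y))+((b+a)+2)))+x)

Derivation:
Start: ((((((5+8)+(2+x))+((y+6)*(3+5)))*(((8*x)+(y+y))+((b+a)+2)))+x)*1)
Step 1: at root: ((((((5+8)+(2+x))+((y+6)*(3+5)))*(((8*x)+(y+y))+((b+a)+2)))+x)*1) -> (((((5+8)+(2+x))+((y+6)*(3+5)))*(((8*x)+(y+y))+((b+a)+2)))+x); overall: ((((((5+8)+(2+x))+((y+6)*(3+5)))*(((8*x)+(y+y))+((b+a)+2)))+x)*1) -> (((((5+8)+(2+x))+((y+6)*(3+5)))*(((8*x)+(y+y))+((b+a)+2)))+x)
Step 2: at LLLL: (5+8) -> 13; overall: (((((5+8)+(2+x))+((y+6)*(3+5)))*(((8*x)+(y+y))+((b+a)+2)))+x) -> ((((13+(2+x))+((y+6)*(3+5)))*(((8*x)+(y+y))+((b+a)+2)))+x)
Step 3: at LLRR: (3+5) -> 8; overall: ((((13+(2+x))+((y+6)*(3+5)))*(((8*x)+(y+y))+((b+a)+2)))+x) -> ((((13+(2+x))+((y+6)*8))*(((8*x)+(y+y))+((b+a)+2)))+x)
Fixed point: ((((13+(2+x))+((y+6)*8))*(((8*x)+(y+y))+((b+a)+2)))+x)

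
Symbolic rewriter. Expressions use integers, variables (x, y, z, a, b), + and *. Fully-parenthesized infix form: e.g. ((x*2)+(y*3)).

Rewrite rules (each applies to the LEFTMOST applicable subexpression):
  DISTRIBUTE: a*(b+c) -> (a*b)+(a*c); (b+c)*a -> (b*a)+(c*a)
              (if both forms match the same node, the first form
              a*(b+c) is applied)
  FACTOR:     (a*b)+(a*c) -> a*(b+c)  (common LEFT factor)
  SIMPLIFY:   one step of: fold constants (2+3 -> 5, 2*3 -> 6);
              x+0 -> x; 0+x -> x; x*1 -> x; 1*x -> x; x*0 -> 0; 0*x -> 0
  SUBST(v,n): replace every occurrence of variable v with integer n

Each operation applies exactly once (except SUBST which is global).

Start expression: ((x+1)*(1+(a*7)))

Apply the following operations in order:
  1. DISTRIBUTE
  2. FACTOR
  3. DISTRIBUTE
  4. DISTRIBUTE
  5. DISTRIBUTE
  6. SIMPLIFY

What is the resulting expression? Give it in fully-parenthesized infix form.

Answer: ((x+(1*1))+((x*(a*7))+(1*(a*7))))

Derivation:
Start: ((x+1)*(1+(a*7)))
Apply DISTRIBUTE at root (target: ((x+1)*(1+(a*7)))): ((x+1)*(1+(a*7))) -> (((x+1)*1)+((x+1)*(a*7)))
Apply FACTOR at root (target: (((x+1)*1)+((x+1)*(a*7)))): (((x+1)*1)+((x+1)*(a*7))) -> ((x+1)*(1+(a*7)))
Apply DISTRIBUTE at root (target: ((x+1)*(1+(a*7)))): ((x+1)*(1+(a*7))) -> (((x+1)*1)+((x+1)*(a*7)))
Apply DISTRIBUTE at L (target: ((x+1)*1)): (((x+1)*1)+((x+1)*(a*7))) -> (((x*1)+(1*1))+((x+1)*(a*7)))
Apply DISTRIBUTE at R (target: ((x+1)*(a*7))): (((x*1)+(1*1))+((x+1)*(a*7))) -> (((x*1)+(1*1))+((x*(a*7))+(1*(a*7))))
Apply SIMPLIFY at LL (target: (x*1)): (((x*1)+(1*1))+((x*(a*7))+(1*(a*7)))) -> ((x+(1*1))+((x*(a*7))+(1*(a*7))))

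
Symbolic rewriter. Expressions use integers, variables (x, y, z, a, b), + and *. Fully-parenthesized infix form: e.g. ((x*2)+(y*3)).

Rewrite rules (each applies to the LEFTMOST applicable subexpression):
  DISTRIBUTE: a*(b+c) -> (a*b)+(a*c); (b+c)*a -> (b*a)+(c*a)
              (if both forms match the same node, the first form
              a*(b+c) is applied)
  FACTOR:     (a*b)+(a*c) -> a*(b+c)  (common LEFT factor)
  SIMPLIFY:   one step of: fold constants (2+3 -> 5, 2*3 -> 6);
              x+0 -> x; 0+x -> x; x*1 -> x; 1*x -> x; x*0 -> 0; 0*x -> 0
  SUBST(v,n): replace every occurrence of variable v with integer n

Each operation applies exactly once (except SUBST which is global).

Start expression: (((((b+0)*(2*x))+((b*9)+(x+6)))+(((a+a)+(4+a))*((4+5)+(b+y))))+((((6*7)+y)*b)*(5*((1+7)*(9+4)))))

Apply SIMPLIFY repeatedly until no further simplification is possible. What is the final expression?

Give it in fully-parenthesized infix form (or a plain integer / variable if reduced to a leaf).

Start: (((((b+0)*(2*x))+((b*9)+(x+6)))+(((a+a)+(4+a))*((4+5)+(b+y))))+((((6*7)+y)*b)*(5*((1+7)*(9+4)))))
Step 1: at LLLL: (b+0) -> b; overall: (((((b+0)*(2*x))+((b*9)+(x+6)))+(((a+a)+(4+a))*((4+5)+(b+y))))+((((6*7)+y)*b)*(5*((1+7)*(9+4))))) -> ((((b*(2*x))+((b*9)+(x+6)))+(((a+a)+(4+a))*((4+5)+(b+y))))+((((6*7)+y)*b)*(5*((1+7)*(9+4)))))
Step 2: at LRRL: (4+5) -> 9; overall: ((((b*(2*x))+((b*9)+(x+6)))+(((a+a)+(4+a))*((4+5)+(b+y))))+((((6*7)+y)*b)*(5*((1+7)*(9+4))))) -> ((((b*(2*x))+((b*9)+(x+6)))+(((a+a)+(4+a))*(9+(b+y))))+((((6*7)+y)*b)*(5*((1+7)*(9+4)))))
Step 3: at RLLL: (6*7) -> 42; overall: ((((b*(2*x))+((b*9)+(x+6)))+(((a+a)+(4+a))*(9+(b+y))))+((((6*7)+y)*b)*(5*((1+7)*(9+4))))) -> ((((b*(2*x))+((b*9)+(x+6)))+(((a+a)+(4+a))*(9+(b+y))))+(((42+y)*b)*(5*((1+7)*(9+4)))))
Step 4: at RRRL: (1+7) -> 8; overall: ((((b*(2*x))+((b*9)+(x+6)))+(((a+a)+(4+a))*(9+(b+y))))+(((42+y)*b)*(5*((1+7)*(9+4))))) -> ((((b*(2*x))+((b*9)+(x+6)))+(((a+a)+(4+a))*(9+(b+y))))+(((42+y)*b)*(5*(8*(9+4)))))
Step 5: at RRRR: (9+4) -> 13; overall: ((((b*(2*x))+((b*9)+(x+6)))+(((a+a)+(4+a))*(9+(b+y))))+(((42+y)*b)*(5*(8*(9+4))))) -> ((((b*(2*x))+((b*9)+(x+6)))+(((a+a)+(4+a))*(9+(b+y))))+(((42+y)*b)*(5*(8*13))))
Step 6: at RRR: (8*13) -> 104; overall: ((((b*(2*x))+((b*9)+(x+6)))+(((a+a)+(4+a))*(9+(b+y))))+(((42+y)*b)*(5*(8*13)))) -> ((((b*(2*x))+((b*9)+(x+6)))+(((a+a)+(4+a))*(9+(b+y))))+(((42+y)*b)*(5*104)))
Step 7: at RR: (5*104) -> 520; overall: ((((b*(2*x))+((b*9)+(x+6)))+(((a+a)+(4+a))*(9+(b+y))))+(((42+y)*b)*(5*104))) -> ((((b*(2*x))+((b*9)+(x+6)))+(((a+a)+(4+a))*(9+(b+y))))+(((42+y)*b)*520))
Fixed point: ((((b*(2*x))+((b*9)+(x+6)))+(((a+a)+(4+a))*(9+(b+y))))+(((42+y)*b)*520))

Answer: ((((b*(2*x))+((b*9)+(x+6)))+(((a+a)+(4+a))*(9+(b+y))))+(((42+y)*b)*520))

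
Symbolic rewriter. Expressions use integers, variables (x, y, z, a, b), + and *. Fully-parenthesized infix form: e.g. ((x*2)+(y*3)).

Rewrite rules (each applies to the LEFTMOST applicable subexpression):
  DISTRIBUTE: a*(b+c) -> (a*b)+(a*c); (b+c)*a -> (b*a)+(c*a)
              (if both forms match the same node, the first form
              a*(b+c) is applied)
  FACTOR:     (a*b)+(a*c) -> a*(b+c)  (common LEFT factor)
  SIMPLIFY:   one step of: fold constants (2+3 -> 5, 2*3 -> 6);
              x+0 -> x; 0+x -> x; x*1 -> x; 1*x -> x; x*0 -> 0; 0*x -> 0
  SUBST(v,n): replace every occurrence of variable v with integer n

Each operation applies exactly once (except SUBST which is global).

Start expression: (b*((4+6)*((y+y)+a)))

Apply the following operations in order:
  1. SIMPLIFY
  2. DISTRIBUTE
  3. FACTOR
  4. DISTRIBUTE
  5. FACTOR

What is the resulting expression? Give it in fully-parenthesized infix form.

Start: (b*((4+6)*((y+y)+a)))
Apply SIMPLIFY at RL (target: (4+6)): (b*((4+6)*((y+y)+a))) -> (b*(10*((y+y)+a)))
Apply DISTRIBUTE at R (target: (10*((y+y)+a))): (b*(10*((y+y)+a))) -> (b*((10*(y+y))+(10*a)))
Apply FACTOR at R (target: ((10*(y+y))+(10*a))): (b*((10*(y+y))+(10*a))) -> (b*(10*((y+y)+a)))
Apply DISTRIBUTE at R (target: (10*((y+y)+a))): (b*(10*((y+y)+a))) -> (b*((10*(y+y))+(10*a)))
Apply FACTOR at R (target: ((10*(y+y))+(10*a))): (b*((10*(y+y))+(10*a))) -> (b*(10*((y+y)+a)))

Answer: (b*(10*((y+y)+a)))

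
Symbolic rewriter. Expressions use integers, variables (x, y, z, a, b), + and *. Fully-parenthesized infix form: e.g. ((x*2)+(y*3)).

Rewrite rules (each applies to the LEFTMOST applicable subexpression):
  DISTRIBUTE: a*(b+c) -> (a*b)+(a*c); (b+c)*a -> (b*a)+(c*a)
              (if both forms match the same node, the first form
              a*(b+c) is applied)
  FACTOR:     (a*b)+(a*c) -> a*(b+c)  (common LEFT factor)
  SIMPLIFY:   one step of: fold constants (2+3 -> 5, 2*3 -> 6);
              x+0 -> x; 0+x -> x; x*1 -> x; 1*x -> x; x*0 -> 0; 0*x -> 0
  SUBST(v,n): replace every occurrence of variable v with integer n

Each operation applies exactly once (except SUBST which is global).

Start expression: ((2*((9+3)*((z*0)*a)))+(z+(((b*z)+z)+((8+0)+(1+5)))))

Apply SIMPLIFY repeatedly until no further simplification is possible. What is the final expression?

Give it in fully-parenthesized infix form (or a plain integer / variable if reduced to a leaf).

Start: ((2*((9+3)*((z*0)*a)))+(z+(((b*z)+z)+((8+0)+(1+5)))))
Step 1: at LRL: (9+3) -> 12; overall: ((2*((9+3)*((z*0)*a)))+(z+(((b*z)+z)+((8+0)+(1+5))))) -> ((2*(12*((z*0)*a)))+(z+(((b*z)+z)+((8+0)+(1+5)))))
Step 2: at LRRL: (z*0) -> 0; overall: ((2*(12*((z*0)*a)))+(z+(((b*z)+z)+((8+0)+(1+5))))) -> ((2*(12*(0*a)))+(z+(((b*z)+z)+((8+0)+(1+5)))))
Step 3: at LRR: (0*a) -> 0; overall: ((2*(12*(0*a)))+(z+(((b*z)+z)+((8+0)+(1+5))))) -> ((2*(12*0))+(z+(((b*z)+z)+((8+0)+(1+5)))))
Step 4: at LR: (12*0) -> 0; overall: ((2*(12*0))+(z+(((b*z)+z)+((8+0)+(1+5))))) -> ((2*0)+(z+(((b*z)+z)+((8+0)+(1+5)))))
Step 5: at L: (2*0) -> 0; overall: ((2*0)+(z+(((b*z)+z)+((8+0)+(1+5))))) -> (0+(z+(((b*z)+z)+((8+0)+(1+5)))))
Step 6: at root: (0+(z+(((b*z)+z)+((8+0)+(1+5))))) -> (z+(((b*z)+z)+((8+0)+(1+5)))); overall: (0+(z+(((b*z)+z)+((8+0)+(1+5))))) -> (z+(((b*z)+z)+((8+0)+(1+5))))
Step 7: at RRL: (8+0) -> 8; overall: (z+(((b*z)+z)+((8+0)+(1+5)))) -> (z+(((b*z)+z)+(8+(1+5))))
Step 8: at RRR: (1+5) -> 6; overall: (z+(((b*z)+z)+(8+(1+5)))) -> (z+(((b*z)+z)+(8+6)))
Step 9: at RR: (8+6) -> 14; overall: (z+(((b*z)+z)+(8+6))) -> (z+(((b*z)+z)+14))
Fixed point: (z+(((b*z)+z)+14))

Answer: (z+(((b*z)+z)+14))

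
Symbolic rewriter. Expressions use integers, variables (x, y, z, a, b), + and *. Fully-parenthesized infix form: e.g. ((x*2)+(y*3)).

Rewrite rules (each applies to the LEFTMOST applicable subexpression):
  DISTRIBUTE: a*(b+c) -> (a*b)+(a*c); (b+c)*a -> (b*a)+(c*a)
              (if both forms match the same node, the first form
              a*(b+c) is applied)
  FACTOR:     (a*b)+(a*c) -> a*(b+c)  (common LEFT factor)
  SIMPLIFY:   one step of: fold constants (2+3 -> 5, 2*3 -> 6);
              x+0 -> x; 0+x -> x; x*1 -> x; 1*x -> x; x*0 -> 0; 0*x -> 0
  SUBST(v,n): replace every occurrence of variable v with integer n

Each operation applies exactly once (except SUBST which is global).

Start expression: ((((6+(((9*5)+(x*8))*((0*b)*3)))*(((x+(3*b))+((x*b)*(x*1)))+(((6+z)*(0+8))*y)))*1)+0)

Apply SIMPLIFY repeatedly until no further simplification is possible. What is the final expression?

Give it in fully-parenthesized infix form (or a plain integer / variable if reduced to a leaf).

Answer: (6*(((x+(3*b))+((x*b)*x))+(((6+z)*8)*y)))

Derivation:
Start: ((((6+(((9*5)+(x*8))*((0*b)*3)))*(((x+(3*b))+((x*b)*(x*1)))+(((6+z)*(0+8))*y)))*1)+0)
Step 1: at root: ((((6+(((9*5)+(x*8))*((0*b)*3)))*(((x+(3*b))+((x*b)*(x*1)))+(((6+z)*(0+8))*y)))*1)+0) -> (((6+(((9*5)+(x*8))*((0*b)*3)))*(((x+(3*b))+((x*b)*(x*1)))+(((6+z)*(0+8))*y)))*1); overall: ((((6+(((9*5)+(x*8))*((0*b)*3)))*(((x+(3*b))+((x*b)*(x*1)))+(((6+z)*(0+8))*y)))*1)+0) -> (((6+(((9*5)+(x*8))*((0*b)*3)))*(((x+(3*b))+((x*b)*(x*1)))+(((6+z)*(0+8))*y)))*1)
Step 2: at root: (((6+(((9*5)+(x*8))*((0*b)*3)))*(((x+(3*b))+((x*b)*(x*1)))+(((6+z)*(0+8))*y)))*1) -> ((6+(((9*5)+(x*8))*((0*b)*3)))*(((x+(3*b))+((x*b)*(x*1)))+(((6+z)*(0+8))*y))); overall: (((6+(((9*5)+(x*8))*((0*b)*3)))*(((x+(3*b))+((x*b)*(x*1)))+(((6+z)*(0+8))*y)))*1) -> ((6+(((9*5)+(x*8))*((0*b)*3)))*(((x+(3*b))+((x*b)*(x*1)))+(((6+z)*(0+8))*y)))
Step 3: at LRLL: (9*5) -> 45; overall: ((6+(((9*5)+(x*8))*((0*b)*3)))*(((x+(3*b))+((x*b)*(x*1)))+(((6+z)*(0+8))*y))) -> ((6+((45+(x*8))*((0*b)*3)))*(((x+(3*b))+((x*b)*(x*1)))+(((6+z)*(0+8))*y)))
Step 4: at LRRL: (0*b) -> 0; overall: ((6+((45+(x*8))*((0*b)*3)))*(((x+(3*b))+((x*b)*(x*1)))+(((6+z)*(0+8))*y))) -> ((6+((45+(x*8))*(0*3)))*(((x+(3*b))+((x*b)*(x*1)))+(((6+z)*(0+8))*y)))
Step 5: at LRR: (0*3) -> 0; overall: ((6+((45+(x*8))*(0*3)))*(((x+(3*b))+((x*b)*(x*1)))+(((6+z)*(0+8))*y))) -> ((6+((45+(x*8))*0))*(((x+(3*b))+((x*b)*(x*1)))+(((6+z)*(0+8))*y)))
Step 6: at LR: ((45+(x*8))*0) -> 0; overall: ((6+((45+(x*8))*0))*(((x+(3*b))+((x*b)*(x*1)))+(((6+z)*(0+8))*y))) -> ((6+0)*(((x+(3*b))+((x*b)*(x*1)))+(((6+z)*(0+8))*y)))
Step 7: at L: (6+0) -> 6; overall: ((6+0)*(((x+(3*b))+((x*b)*(x*1)))+(((6+z)*(0+8))*y))) -> (6*(((x+(3*b))+((x*b)*(x*1)))+(((6+z)*(0+8))*y)))
Step 8: at RLRR: (x*1) -> x; overall: (6*(((x+(3*b))+((x*b)*(x*1)))+(((6+z)*(0+8))*y))) -> (6*(((x+(3*b))+((x*b)*x))+(((6+z)*(0+8))*y)))
Step 9: at RRLR: (0+8) -> 8; overall: (6*(((x+(3*b))+((x*b)*x))+(((6+z)*(0+8))*y))) -> (6*(((x+(3*b))+((x*b)*x))+(((6+z)*8)*y)))
Fixed point: (6*(((x+(3*b))+((x*b)*x))+(((6+z)*8)*y)))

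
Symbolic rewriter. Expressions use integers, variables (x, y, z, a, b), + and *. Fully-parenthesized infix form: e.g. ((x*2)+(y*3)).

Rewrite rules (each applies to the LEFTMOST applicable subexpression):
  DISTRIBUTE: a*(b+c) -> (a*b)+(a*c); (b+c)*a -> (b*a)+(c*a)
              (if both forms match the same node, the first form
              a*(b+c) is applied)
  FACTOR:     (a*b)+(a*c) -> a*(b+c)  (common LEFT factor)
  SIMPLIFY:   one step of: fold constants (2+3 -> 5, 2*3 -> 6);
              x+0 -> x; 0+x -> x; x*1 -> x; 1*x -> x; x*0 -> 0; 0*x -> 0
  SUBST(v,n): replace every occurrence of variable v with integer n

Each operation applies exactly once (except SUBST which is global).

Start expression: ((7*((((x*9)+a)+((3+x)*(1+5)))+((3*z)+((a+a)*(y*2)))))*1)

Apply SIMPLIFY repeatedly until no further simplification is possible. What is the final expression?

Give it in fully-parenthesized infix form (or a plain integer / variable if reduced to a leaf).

Answer: (7*((((x*9)+a)+((3+x)*6))+((3*z)+((a+a)*(y*2)))))

Derivation:
Start: ((7*((((x*9)+a)+((3+x)*(1+5)))+((3*z)+((a+a)*(y*2)))))*1)
Step 1: at root: ((7*((((x*9)+a)+((3+x)*(1+5)))+((3*z)+((a+a)*(y*2)))))*1) -> (7*((((x*9)+a)+((3+x)*(1+5)))+((3*z)+((a+a)*(y*2))))); overall: ((7*((((x*9)+a)+((3+x)*(1+5)))+((3*z)+((a+a)*(y*2)))))*1) -> (7*((((x*9)+a)+((3+x)*(1+5)))+((3*z)+((a+a)*(y*2)))))
Step 2: at RLRR: (1+5) -> 6; overall: (7*((((x*9)+a)+((3+x)*(1+5)))+((3*z)+((a+a)*(y*2))))) -> (7*((((x*9)+a)+((3+x)*6))+((3*z)+((a+a)*(y*2)))))
Fixed point: (7*((((x*9)+a)+((3+x)*6))+((3*z)+((a+a)*(y*2)))))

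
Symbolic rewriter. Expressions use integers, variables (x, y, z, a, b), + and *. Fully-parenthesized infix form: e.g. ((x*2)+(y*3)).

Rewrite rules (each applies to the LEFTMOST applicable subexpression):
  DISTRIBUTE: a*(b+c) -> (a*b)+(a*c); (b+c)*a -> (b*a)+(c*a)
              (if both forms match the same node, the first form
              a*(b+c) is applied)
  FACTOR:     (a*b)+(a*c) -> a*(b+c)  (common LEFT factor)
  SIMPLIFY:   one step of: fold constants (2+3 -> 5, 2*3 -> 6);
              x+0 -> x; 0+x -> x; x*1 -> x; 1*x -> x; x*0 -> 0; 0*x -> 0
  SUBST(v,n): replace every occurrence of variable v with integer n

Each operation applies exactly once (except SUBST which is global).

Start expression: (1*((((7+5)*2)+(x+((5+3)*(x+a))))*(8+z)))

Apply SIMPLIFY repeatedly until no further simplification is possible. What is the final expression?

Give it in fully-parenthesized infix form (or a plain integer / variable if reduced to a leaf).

Answer: ((24+(x+(8*(x+a))))*(8+z))

Derivation:
Start: (1*((((7+5)*2)+(x+((5+3)*(x+a))))*(8+z)))
Step 1: at root: (1*((((7+5)*2)+(x+((5+3)*(x+a))))*(8+z))) -> ((((7+5)*2)+(x+((5+3)*(x+a))))*(8+z)); overall: (1*((((7+5)*2)+(x+((5+3)*(x+a))))*(8+z))) -> ((((7+5)*2)+(x+((5+3)*(x+a))))*(8+z))
Step 2: at LLL: (7+5) -> 12; overall: ((((7+5)*2)+(x+((5+3)*(x+a))))*(8+z)) -> (((12*2)+(x+((5+3)*(x+a))))*(8+z))
Step 3: at LL: (12*2) -> 24; overall: (((12*2)+(x+((5+3)*(x+a))))*(8+z)) -> ((24+(x+((5+3)*(x+a))))*(8+z))
Step 4: at LRRL: (5+3) -> 8; overall: ((24+(x+((5+3)*(x+a))))*(8+z)) -> ((24+(x+(8*(x+a))))*(8+z))
Fixed point: ((24+(x+(8*(x+a))))*(8+z))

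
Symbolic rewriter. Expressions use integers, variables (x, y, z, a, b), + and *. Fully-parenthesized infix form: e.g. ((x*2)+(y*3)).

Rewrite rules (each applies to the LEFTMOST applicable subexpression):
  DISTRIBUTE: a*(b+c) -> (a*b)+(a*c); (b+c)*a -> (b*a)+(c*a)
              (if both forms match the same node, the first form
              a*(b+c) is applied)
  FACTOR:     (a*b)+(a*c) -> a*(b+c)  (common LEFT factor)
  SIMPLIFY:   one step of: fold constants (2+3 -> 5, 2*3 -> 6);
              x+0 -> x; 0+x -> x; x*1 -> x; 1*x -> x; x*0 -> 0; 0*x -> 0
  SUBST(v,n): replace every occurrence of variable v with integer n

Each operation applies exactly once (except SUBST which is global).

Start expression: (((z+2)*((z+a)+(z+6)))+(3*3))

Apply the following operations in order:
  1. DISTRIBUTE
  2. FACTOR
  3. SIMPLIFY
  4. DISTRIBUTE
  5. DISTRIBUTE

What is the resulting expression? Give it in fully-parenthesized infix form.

Start: (((z+2)*((z+a)+(z+6)))+(3*3))
Apply DISTRIBUTE at L (target: ((z+2)*((z+a)+(z+6)))): (((z+2)*((z+a)+(z+6)))+(3*3)) -> ((((z+2)*(z+a))+((z+2)*(z+6)))+(3*3))
Apply FACTOR at L (target: (((z+2)*(z+a))+((z+2)*(z+6)))): ((((z+2)*(z+a))+((z+2)*(z+6)))+(3*3)) -> (((z+2)*((z+a)+(z+6)))+(3*3))
Apply SIMPLIFY at R (target: (3*3)): (((z+2)*((z+a)+(z+6)))+(3*3)) -> (((z+2)*((z+a)+(z+6)))+9)
Apply DISTRIBUTE at L (target: ((z+2)*((z+a)+(z+6)))): (((z+2)*((z+a)+(z+6)))+9) -> ((((z+2)*(z+a))+((z+2)*(z+6)))+9)
Apply DISTRIBUTE at LL (target: ((z+2)*(z+a))): ((((z+2)*(z+a))+((z+2)*(z+6)))+9) -> (((((z+2)*z)+((z+2)*a))+((z+2)*(z+6)))+9)

Answer: (((((z+2)*z)+((z+2)*a))+((z+2)*(z+6)))+9)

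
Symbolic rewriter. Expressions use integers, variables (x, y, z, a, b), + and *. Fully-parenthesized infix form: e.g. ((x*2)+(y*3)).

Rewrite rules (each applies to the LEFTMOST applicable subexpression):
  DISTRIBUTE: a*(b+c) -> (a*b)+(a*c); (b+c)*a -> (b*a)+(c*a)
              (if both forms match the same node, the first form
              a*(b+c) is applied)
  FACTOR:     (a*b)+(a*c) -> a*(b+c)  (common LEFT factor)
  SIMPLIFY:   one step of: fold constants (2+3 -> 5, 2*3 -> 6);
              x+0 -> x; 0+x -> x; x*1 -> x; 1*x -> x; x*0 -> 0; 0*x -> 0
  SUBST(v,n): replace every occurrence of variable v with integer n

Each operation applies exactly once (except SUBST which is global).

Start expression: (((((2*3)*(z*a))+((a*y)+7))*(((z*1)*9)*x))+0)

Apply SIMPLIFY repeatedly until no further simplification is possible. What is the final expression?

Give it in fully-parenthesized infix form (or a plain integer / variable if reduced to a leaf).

Answer: (((6*(z*a))+((a*y)+7))*((z*9)*x))

Derivation:
Start: (((((2*3)*(z*a))+((a*y)+7))*(((z*1)*9)*x))+0)
Step 1: at root: (((((2*3)*(z*a))+((a*y)+7))*(((z*1)*9)*x))+0) -> ((((2*3)*(z*a))+((a*y)+7))*(((z*1)*9)*x)); overall: (((((2*3)*(z*a))+((a*y)+7))*(((z*1)*9)*x))+0) -> ((((2*3)*(z*a))+((a*y)+7))*(((z*1)*9)*x))
Step 2: at LLL: (2*3) -> 6; overall: ((((2*3)*(z*a))+((a*y)+7))*(((z*1)*9)*x)) -> (((6*(z*a))+((a*y)+7))*(((z*1)*9)*x))
Step 3: at RLL: (z*1) -> z; overall: (((6*(z*a))+((a*y)+7))*(((z*1)*9)*x)) -> (((6*(z*a))+((a*y)+7))*((z*9)*x))
Fixed point: (((6*(z*a))+((a*y)+7))*((z*9)*x))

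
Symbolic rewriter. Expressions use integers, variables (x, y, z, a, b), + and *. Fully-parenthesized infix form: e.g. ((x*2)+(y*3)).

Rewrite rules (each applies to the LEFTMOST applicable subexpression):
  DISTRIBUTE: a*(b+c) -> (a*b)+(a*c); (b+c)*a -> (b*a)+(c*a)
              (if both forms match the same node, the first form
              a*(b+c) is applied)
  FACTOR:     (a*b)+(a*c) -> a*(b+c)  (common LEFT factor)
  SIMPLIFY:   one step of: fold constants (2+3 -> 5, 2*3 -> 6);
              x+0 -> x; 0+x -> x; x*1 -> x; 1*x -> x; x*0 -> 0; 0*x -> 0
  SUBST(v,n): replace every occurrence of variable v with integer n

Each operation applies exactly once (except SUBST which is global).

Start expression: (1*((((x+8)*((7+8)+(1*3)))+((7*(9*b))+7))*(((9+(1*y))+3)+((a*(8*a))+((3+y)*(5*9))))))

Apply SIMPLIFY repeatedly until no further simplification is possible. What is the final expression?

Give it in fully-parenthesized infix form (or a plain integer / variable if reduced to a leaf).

Answer: ((((x+8)*18)+((7*(9*b))+7))*(((9+y)+3)+((a*(8*a))+((3+y)*45))))

Derivation:
Start: (1*((((x+8)*((7+8)+(1*3)))+((7*(9*b))+7))*(((9+(1*y))+3)+((a*(8*a))+((3+y)*(5*9))))))
Step 1: at root: (1*((((x+8)*((7+8)+(1*3)))+((7*(9*b))+7))*(((9+(1*y))+3)+((a*(8*a))+((3+y)*(5*9)))))) -> ((((x+8)*((7+8)+(1*3)))+((7*(9*b))+7))*(((9+(1*y))+3)+((a*(8*a))+((3+y)*(5*9))))); overall: (1*((((x+8)*((7+8)+(1*3)))+((7*(9*b))+7))*(((9+(1*y))+3)+((a*(8*a))+((3+y)*(5*9)))))) -> ((((x+8)*((7+8)+(1*3)))+((7*(9*b))+7))*(((9+(1*y))+3)+((a*(8*a))+((3+y)*(5*9)))))
Step 2: at LLRL: (7+8) -> 15; overall: ((((x+8)*((7+8)+(1*3)))+((7*(9*b))+7))*(((9+(1*y))+3)+((a*(8*a))+((3+y)*(5*9))))) -> ((((x+8)*(15+(1*3)))+((7*(9*b))+7))*(((9+(1*y))+3)+((a*(8*a))+((3+y)*(5*9)))))
Step 3: at LLRR: (1*3) -> 3; overall: ((((x+8)*(15+(1*3)))+((7*(9*b))+7))*(((9+(1*y))+3)+((a*(8*a))+((3+y)*(5*9))))) -> ((((x+8)*(15+3))+((7*(9*b))+7))*(((9+(1*y))+3)+((a*(8*a))+((3+y)*(5*9)))))
Step 4: at LLR: (15+3) -> 18; overall: ((((x+8)*(15+3))+((7*(9*b))+7))*(((9+(1*y))+3)+((a*(8*a))+((3+y)*(5*9))))) -> ((((x+8)*18)+((7*(9*b))+7))*(((9+(1*y))+3)+((a*(8*a))+((3+y)*(5*9)))))
Step 5: at RLLR: (1*y) -> y; overall: ((((x+8)*18)+((7*(9*b))+7))*(((9+(1*y))+3)+((a*(8*a))+((3+y)*(5*9))))) -> ((((x+8)*18)+((7*(9*b))+7))*(((9+y)+3)+((a*(8*a))+((3+y)*(5*9)))))
Step 6: at RRRR: (5*9) -> 45; overall: ((((x+8)*18)+((7*(9*b))+7))*(((9+y)+3)+((a*(8*a))+((3+y)*(5*9))))) -> ((((x+8)*18)+((7*(9*b))+7))*(((9+y)+3)+((a*(8*a))+((3+y)*45))))
Fixed point: ((((x+8)*18)+((7*(9*b))+7))*(((9+y)+3)+((a*(8*a))+((3+y)*45))))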